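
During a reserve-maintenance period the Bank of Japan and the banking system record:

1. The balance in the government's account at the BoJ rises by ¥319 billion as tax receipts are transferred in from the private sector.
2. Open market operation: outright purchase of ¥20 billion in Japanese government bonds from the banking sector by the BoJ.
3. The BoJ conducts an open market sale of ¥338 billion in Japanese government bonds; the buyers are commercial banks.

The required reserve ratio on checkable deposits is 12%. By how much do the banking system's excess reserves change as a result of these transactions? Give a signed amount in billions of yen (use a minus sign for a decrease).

Government account inflow ¥319 billion: reserves −¥319B, deposits −¥319B.
OMO purchase (from banks) ¥20 billion: reserves +¥20B, deposits 0.
OMO sale (to banks) ¥338 billion: reserves −¥338B, deposits 0.
Totals: Δreserves = −¥637B, Δdeposits = −¥319B.
Δrequired reserves = 12% × −¥319B = −¥38.28B.
Δexcess reserves = Δreserves − Δrequired = −¥637B − (−¥38.28B) = -¥598.72 billion.

-¥598.72 billion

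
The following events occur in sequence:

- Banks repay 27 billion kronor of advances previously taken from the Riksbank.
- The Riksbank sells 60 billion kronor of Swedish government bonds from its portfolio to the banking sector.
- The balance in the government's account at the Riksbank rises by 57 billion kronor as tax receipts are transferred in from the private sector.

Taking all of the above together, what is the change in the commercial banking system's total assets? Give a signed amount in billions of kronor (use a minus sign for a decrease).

-84 billion

Discount-window repayment 27 billion kronor: bank balance sheets shrink → −27B.
OMO sale (to banks) 60 billion kronor: just an asset swap on bank balance sheets → 0.
Government account inflow 57 billion kronor: bank balance sheets shrink → −57B.
Net: −27 + 0 − 57 = -84 billion.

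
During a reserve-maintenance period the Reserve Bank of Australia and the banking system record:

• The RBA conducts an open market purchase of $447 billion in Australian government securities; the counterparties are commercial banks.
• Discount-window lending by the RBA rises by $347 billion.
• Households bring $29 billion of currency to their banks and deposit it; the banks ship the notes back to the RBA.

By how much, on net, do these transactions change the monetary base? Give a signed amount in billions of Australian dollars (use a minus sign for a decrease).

+$794 billion

OMO purchase (from banks) $447 billion: RBA balance sheet expands → +$447B.
Discount-window loan $347 billion: RBA balance sheet expands → +$347B.
Currency deposit $29 billion: just a shift between currency and reserves — both are base money → 0.
Net: 447 + 347 + 0 = +$794 billion.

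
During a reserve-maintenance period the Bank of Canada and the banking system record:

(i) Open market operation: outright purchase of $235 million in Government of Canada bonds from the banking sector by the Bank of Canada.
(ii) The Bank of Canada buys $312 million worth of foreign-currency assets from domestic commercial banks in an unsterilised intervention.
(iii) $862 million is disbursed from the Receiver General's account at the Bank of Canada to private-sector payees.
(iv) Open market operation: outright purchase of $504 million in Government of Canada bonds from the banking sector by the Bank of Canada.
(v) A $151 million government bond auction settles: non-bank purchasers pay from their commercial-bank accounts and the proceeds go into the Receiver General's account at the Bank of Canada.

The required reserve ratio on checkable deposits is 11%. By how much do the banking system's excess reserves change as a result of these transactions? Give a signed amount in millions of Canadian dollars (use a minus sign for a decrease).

OMO purchase (from banks) $235 million: reserves +$235M, deposits 0.
FX purchase $312 million: reserves +$312M, deposits 0.
Government spending $862 million: reserves +$862M, deposits +$862M.
OMO purchase (from banks) $504 million: reserves +$504M, deposits 0.
Government account inflow $151 million: reserves −$151M, deposits −$151M.
Totals: Δreserves = +$1762M, Δdeposits = +$711M.
Δrequired reserves = 11% × +$711M = +$78.21M.
Δexcess reserves = Δreserves − Δrequired = +$1762M − (+$78.21M) = +$1683.79 million.

+$1683.79 million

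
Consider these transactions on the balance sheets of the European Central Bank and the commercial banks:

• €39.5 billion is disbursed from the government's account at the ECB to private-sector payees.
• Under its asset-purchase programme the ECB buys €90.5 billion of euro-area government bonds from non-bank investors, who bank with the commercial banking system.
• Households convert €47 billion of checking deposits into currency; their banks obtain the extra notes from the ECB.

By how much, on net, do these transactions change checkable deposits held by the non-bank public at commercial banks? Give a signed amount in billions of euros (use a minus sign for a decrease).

ECB balance sheet:
  Assets:      Securities +€90.5B
  Liabilities: Bank reserves +€83B, Currency in circulation +€47B, Government deposits −€39.5B
Commercial banking system:
  Assets:      Reserves at CB +€83B
  Liabilities: Checkable deposits +€83B
So the change in checkable deposits held by the non-bank public at commercial banks is +€83 billion.

+€83 billion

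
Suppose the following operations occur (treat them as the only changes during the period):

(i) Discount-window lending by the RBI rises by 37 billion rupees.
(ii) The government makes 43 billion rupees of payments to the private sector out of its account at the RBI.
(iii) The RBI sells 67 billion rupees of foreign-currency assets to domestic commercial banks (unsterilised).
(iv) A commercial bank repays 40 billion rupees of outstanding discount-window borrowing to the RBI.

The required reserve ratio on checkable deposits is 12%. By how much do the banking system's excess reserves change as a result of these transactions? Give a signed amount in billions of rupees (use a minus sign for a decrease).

-32.16 billion

Discount-window loan 37 billion rupees: reserves +37B, deposits 0.
Government spending 43 billion rupees: reserves +43B, deposits +43B.
FX sale 67 billion rupees: reserves −67B, deposits 0.
Discount-window repayment 40 billion rupees: reserves −40B, deposits 0.
Totals: Δreserves = −27B, Δdeposits = +43B.
Δrequired reserves = 12% × +43B = +5.16B.
Δexcess reserves = Δreserves − Δrequired = −27B − (+5.16B) = -32.16 billion.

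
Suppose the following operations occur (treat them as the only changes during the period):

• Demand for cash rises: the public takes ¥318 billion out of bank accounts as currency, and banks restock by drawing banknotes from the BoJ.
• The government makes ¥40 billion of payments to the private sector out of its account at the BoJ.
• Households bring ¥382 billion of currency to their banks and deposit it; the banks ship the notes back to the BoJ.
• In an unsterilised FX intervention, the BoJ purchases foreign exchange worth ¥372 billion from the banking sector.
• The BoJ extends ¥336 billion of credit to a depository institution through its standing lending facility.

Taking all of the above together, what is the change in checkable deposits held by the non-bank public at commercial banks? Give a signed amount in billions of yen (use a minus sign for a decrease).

Currency withdrawal ¥318 billion: non-bank counterparties' bank balances fall → −¥318B.
Government spending ¥40 billion: non-bank counterparties' bank balances rise → +¥40B.
Currency deposit ¥382 billion: non-bank counterparties' bank balances rise → +¥382B.
FX purchase ¥372 billion: the counterparty is a bank, so public deposits are unchanged → 0.
Discount-window loan ¥336 billion: the counterparty is a bank, so public deposits are unchanged → 0.
Net: −318 + 40 + 382 + 0 + 0 = +¥104 billion.

+¥104 billion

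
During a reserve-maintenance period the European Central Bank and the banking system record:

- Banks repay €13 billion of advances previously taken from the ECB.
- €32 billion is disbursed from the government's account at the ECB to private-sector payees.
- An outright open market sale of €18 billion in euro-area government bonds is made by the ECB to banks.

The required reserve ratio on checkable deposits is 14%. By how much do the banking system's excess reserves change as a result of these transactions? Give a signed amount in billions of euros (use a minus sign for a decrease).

Discount-window repayment €13 billion: reserves −€13B, deposits 0.
Government spending €32 billion: reserves +€32B, deposits +€32B.
OMO sale (to banks) €18 billion: reserves −€18B, deposits 0.
Totals: Δreserves = +€1B, Δdeposits = +€32B.
Δrequired reserves = 14% × +€32B = +€4.48B.
Δexcess reserves = Δreserves − Δrequired = +€1B − (+€4.48B) = -€3.48 billion.

-€3.48 billion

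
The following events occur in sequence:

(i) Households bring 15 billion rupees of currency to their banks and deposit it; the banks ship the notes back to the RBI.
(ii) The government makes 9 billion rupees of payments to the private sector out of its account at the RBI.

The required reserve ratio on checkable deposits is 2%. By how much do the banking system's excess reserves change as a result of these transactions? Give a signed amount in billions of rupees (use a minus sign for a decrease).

Currency deposit 15 billion rupees: reserves +15B, deposits +15B.
Government spending 9 billion rupees: reserves +9B, deposits +9B.
Totals: Δreserves = +24B, Δdeposits = +24B.
Δrequired reserves = 2% × +24B = +0.48B.
Δexcess reserves = Δreserves − Δrequired = +24B − (+0.48B) = +23.52 billion.

+23.52 billion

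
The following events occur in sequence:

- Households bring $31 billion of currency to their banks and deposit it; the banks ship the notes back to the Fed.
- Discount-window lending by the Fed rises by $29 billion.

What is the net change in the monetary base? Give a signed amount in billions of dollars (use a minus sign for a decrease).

Currency deposit $31 billion: just a shift between currency and reserves — both are base money → 0.
Discount-window loan $29 billion: Fed balance sheet expands → +$29B.
Net: 0 + 29 = +$29 billion.

+$29 billion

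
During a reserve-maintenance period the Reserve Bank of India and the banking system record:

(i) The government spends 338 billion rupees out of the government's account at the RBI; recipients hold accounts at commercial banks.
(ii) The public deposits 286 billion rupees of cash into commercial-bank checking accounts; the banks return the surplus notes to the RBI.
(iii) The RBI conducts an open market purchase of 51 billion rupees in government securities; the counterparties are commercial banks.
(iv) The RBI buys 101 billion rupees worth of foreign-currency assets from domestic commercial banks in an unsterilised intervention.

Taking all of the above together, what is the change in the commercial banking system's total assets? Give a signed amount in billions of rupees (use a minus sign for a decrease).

Government spending 338 billion rupees: bank balance sheets expand → +338B.
Currency deposit 286 billion rupees: bank balance sheets expand → +286B.
OMO purchase (from banks) 51 billion rupees: just an asset swap on bank balance sheets → 0.
FX purchase 101 billion rupees: just an asset swap on bank balance sheets → 0.
Net: 338 + 286 + 0 + 0 = +624 billion.

+624 billion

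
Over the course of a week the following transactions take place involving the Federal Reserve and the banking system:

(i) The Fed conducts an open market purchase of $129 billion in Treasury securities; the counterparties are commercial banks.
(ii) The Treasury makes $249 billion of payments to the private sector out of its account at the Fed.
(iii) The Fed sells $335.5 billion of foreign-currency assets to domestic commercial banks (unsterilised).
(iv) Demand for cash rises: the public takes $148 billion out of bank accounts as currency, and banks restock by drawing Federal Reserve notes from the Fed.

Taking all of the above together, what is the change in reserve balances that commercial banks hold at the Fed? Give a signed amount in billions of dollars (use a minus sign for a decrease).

OMO purchase (from banks) $129 billion: the Fed pays by crediting reserve accounts → +$129B.
Government spending $249 billion: government payments flow into bank reserve accounts → +$249B.
FX sale $335.5 billion: the buying banks pay out of their reserve balances → −$335.5B.
Currency withdrawal $148 billion: banks swap reserves for currency → −$148B.
Net: 129 + 249 − 335.5 − 148 = -$105.5 billion.

-$105.5 billion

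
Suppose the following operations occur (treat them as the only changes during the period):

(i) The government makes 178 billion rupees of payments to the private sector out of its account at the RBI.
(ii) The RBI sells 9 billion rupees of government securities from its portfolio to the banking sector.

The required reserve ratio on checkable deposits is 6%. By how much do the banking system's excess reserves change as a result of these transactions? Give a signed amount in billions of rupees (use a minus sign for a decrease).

+158.32 billion

Government spending 178 billion rupees: reserves +178B, deposits +178B.
OMO sale (to banks) 9 billion rupees: reserves −9B, deposits 0.
Totals: Δreserves = +169B, Δdeposits = +178B.
Δrequired reserves = 6% × +178B = +10.68B.
Δexcess reserves = Δreserves − Δrequired = +169B − (+10.68B) = +158.32 billion.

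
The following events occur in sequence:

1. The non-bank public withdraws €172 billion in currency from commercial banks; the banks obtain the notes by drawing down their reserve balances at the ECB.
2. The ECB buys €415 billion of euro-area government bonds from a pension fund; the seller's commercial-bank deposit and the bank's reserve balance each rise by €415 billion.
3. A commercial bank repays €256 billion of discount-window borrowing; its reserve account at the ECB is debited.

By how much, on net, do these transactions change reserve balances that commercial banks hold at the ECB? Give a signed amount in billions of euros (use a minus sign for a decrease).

-€13 billion

Currency withdrawal €172 billion: banks swap reserves for currency → −€172B.
Asset purchase (from non-banks) €415 billion: the ECB pays by crediting reserve accounts → +€415B.
Discount-window repayment €256 billion: repayment is debited from reserves → −€256B.
Net: −172 + 415 − 256 = -€13 billion.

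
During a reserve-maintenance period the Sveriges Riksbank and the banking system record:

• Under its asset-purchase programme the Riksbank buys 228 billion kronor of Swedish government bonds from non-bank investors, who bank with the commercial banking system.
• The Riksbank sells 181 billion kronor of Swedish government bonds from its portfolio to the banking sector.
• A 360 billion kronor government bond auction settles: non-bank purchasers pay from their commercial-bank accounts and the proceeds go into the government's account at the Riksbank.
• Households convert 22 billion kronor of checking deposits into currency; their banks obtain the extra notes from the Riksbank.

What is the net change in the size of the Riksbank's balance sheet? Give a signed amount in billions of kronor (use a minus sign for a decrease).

Asset purchase (from non-banks) 228 billion kronor: a Riksbank asset is acquired → +228B.
OMO sale (to banks) 181 billion kronor: a Riksbank asset is shed → −181B.
Government account inflow 360 billion kronor: only the composition of liabilities changes → 0.
Currency withdrawal 22 billion kronor: only the composition of liabilities changes → 0.
Net: 228 − 181 + 0 + 0 = +47 billion.

+47 billion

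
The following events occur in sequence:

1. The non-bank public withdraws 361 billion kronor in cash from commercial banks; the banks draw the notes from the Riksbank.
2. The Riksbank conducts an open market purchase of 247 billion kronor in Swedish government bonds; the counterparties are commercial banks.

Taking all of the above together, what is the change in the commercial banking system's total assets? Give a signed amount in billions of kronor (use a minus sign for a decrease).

-361 billion

Riksbank balance sheet:
  Assets:      Securities +247B
  Liabilities: Bank reserves −114B, Currency in circulation +361B
Commercial banking system:
  Assets:      Reserves at CB −114B, Securities −247B
  Liabilities: Checkable deposits −361B
Change in total bank assets = -361 billion.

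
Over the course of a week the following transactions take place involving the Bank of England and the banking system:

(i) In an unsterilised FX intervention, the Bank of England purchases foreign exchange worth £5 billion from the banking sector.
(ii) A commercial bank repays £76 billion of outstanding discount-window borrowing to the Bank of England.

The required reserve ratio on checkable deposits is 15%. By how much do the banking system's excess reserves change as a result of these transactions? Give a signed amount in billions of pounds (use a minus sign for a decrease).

-£71 billion

FX purchase £5 billion: reserves +£5B, deposits 0.
Discount-window repayment £76 billion: reserves −£76B, deposits 0.
Totals: Δreserves = −£71B, Δdeposits = 0.
Δrequired reserves = 15% × 0 = 0.
Δexcess reserves = Δreserves − Δrequired = −£71B − (0) = -£71 billion.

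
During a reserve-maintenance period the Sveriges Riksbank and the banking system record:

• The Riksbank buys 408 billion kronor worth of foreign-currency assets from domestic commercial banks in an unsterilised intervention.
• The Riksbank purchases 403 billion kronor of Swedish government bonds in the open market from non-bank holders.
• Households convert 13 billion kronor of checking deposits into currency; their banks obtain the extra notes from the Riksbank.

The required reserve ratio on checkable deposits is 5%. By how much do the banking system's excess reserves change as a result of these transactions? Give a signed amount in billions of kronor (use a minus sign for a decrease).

+778.5 billion

FX purchase 408 billion kronor: reserves +408B, deposits 0.
Asset purchase (from non-banks) 403 billion kronor: reserves +403B, deposits +403B.
Currency withdrawal 13 billion kronor: reserves −13B, deposits −13B.
Totals: Δreserves = +798B, Δdeposits = +390B.
Δrequired reserves = 5% × +390B = +19.5B.
Δexcess reserves = Δreserves − Δrequired = +798B − (+19.5B) = +778.5 billion.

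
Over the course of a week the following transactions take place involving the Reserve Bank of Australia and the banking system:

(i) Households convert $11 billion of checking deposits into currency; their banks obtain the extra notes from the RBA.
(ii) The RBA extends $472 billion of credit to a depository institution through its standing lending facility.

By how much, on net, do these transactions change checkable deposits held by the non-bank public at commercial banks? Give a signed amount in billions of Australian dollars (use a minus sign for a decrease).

Currency withdrawal $11 billion: non-bank counterparties' bank balances fall → −$11B.
Discount-window loan $472 billion: the counterparty is a bank, so public deposits are unchanged → 0.
Net: −11 + 0 = -$11 billion.

-$11 billion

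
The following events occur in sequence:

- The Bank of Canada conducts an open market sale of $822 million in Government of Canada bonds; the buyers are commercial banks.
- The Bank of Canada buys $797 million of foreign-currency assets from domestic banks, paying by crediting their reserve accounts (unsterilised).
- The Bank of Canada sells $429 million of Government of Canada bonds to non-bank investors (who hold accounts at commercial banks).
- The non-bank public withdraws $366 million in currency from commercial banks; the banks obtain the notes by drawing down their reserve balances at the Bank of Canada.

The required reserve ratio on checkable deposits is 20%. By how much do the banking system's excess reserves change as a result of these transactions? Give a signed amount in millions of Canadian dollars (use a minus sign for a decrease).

OMO sale (to banks) $822 million: reserves −$822M, deposits 0.
FX purchase $797 million: reserves +$797M, deposits 0.
Asset sale (to non-banks) $429 million: reserves −$429M, deposits −$429M.
Currency withdrawal $366 million: reserves −$366M, deposits −$366M.
Totals: Δreserves = −$820M, Δdeposits = −$795M.
Δrequired reserves = 20% × −$795M = −$159M.
Δexcess reserves = Δreserves − Δrequired = −$820M − (−$159M) = -$661 million.

-$661 million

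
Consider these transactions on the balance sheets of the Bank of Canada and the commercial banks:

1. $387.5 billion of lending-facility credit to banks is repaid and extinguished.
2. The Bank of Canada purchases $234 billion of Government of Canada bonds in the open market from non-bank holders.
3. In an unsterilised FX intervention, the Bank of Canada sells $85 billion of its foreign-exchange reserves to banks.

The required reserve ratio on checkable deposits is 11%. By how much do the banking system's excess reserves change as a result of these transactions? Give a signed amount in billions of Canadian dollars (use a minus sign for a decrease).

-$264.24 billion

Discount-window repayment $387.5 billion: reserves −$387.5B, deposits 0.
Asset purchase (from non-banks) $234 billion: reserves +$234B, deposits +$234B.
FX sale $85 billion: reserves −$85B, deposits 0.
Totals: Δreserves = −$238.5B, Δdeposits = +$234B.
Δrequired reserves = 11% × +$234B = +$25.74B.
Δexcess reserves = Δreserves − Δrequired = −$238.5B − (+$25.74B) = -$264.24 billion.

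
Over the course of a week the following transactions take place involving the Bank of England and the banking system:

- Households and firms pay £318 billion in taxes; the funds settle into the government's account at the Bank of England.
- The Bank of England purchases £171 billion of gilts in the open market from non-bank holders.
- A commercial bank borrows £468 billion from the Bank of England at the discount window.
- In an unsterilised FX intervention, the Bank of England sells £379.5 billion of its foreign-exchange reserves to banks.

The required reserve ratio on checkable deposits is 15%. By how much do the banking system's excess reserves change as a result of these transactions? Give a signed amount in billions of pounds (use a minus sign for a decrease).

Government account inflow £318 billion: reserves −£318B, deposits −£318B.
Asset purchase (from non-banks) £171 billion: reserves +£171B, deposits +£171B.
Discount-window loan £468 billion: reserves +£468B, deposits 0.
FX sale £379.5 billion: reserves −£379.5B, deposits 0.
Totals: Δreserves = −£58.5B, Δdeposits = −£147B.
Δrequired reserves = 15% × −£147B = −£22.05B.
Δexcess reserves = Δreserves − Δrequired = −£58.5B − (−£22.05B) = -£36.45 billion.

-£36.45 billion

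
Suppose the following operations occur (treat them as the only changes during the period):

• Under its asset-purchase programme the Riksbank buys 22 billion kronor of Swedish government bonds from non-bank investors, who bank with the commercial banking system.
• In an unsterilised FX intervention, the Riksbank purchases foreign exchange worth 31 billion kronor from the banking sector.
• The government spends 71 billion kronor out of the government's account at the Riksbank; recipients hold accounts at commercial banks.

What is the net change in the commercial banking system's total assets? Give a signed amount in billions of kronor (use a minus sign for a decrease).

Riksbank balance sheet:
  Assets:      Securities +22B, Foreign assets +31B
  Liabilities: Bank reserves +124B, Government deposits −71B
Commercial banking system:
  Assets:      Reserves at CB +124B, Foreign assets −31B
  Liabilities: Checkable deposits +93B
Change in total bank assets = +93 billion.

+93 billion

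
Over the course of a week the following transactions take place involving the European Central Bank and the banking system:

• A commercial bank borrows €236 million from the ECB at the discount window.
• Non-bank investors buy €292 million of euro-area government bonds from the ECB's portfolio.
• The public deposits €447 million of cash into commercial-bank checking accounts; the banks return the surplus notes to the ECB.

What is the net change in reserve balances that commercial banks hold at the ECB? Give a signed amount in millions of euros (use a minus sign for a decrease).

Discount-window loan €236 million: the loan is credited to the bank's reserve account → +€236M.
Asset sale (to non-banks) €292 million: the non-bank buyers' banks settle from reserves → −€292M.
Currency deposit €447 million: returned notes are swapped for reserve credit → +€447M.
Net: 236 − 292 + 447 = +€391 million.

+€391 million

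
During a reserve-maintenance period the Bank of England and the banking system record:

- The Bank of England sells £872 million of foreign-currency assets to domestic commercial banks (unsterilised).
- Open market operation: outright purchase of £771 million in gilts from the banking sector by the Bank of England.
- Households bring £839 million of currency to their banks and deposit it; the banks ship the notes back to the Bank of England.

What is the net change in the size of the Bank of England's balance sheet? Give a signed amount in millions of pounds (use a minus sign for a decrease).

Bank of England balance sheet:
  Assets:      Securities +£771M, Foreign assets −£872M
  Liabilities: Bank reserves +£738M, Currency in circulation −£839M
Commercial banking system:
  Assets:      Reserves at CB +£738M, Securities −£771M, Foreign assets +£872M
  Liabilities: Checkable deposits +£839M
Change in total Bank of England assets = -£101 million.

-£101 million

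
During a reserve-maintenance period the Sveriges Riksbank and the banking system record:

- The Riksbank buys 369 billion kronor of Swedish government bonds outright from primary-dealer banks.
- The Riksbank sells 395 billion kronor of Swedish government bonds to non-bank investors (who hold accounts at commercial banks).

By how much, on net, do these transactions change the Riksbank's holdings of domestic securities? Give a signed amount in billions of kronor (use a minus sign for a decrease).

Riksbank balance sheet:
  Assets:      Securities −26B
  Liabilities: Bank reserves −26B
So the change in the Riksbank's holdings of domestic securities is -26 billion.

-26 billion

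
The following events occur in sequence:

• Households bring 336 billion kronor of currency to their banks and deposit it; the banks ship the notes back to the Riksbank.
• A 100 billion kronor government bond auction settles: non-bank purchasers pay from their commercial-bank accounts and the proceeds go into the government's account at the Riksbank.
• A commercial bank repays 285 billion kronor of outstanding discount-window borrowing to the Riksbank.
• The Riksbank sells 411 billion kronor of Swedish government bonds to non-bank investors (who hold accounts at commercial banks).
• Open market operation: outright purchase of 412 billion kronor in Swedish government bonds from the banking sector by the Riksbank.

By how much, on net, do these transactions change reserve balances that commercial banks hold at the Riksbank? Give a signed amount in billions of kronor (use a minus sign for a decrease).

-48 billion

Riksbank balance sheet:
  Assets:      Securities +1B, Loans to banks −285B
  Liabilities: Bank reserves −48B, Currency in circulation −336B, Government deposits +100B
So the change in reserve balances that commercial banks hold at the Riksbank is -48 billion.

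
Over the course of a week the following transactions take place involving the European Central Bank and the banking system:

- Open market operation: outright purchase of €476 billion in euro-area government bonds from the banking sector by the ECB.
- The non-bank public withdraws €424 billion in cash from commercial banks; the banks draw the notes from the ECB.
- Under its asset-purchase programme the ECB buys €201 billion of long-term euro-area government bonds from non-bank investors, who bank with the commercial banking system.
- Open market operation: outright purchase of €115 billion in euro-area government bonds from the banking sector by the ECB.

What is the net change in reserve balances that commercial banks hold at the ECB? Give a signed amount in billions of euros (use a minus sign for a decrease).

+€368 billion

ECB balance sheet:
  Assets:      Securities +€792B
  Liabilities: Bank reserves +€368B, Currency in circulation +€424B
Commercial banking system:
  Assets:      Reserves at CB +€368B, Securities −€591B
  Liabilities: Checkable deposits −€223B
So the change in reserve balances that commercial banks hold at the ECB is +€368 billion.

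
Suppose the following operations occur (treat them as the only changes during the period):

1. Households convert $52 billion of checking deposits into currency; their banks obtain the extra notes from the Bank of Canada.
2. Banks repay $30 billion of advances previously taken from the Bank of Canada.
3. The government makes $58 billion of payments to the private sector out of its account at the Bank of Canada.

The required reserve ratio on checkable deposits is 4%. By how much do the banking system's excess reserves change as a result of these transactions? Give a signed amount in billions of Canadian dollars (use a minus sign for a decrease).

Currency withdrawal $52 billion: reserves −$52B, deposits −$52B.
Discount-window repayment $30 billion: reserves −$30B, deposits 0.
Government spending $58 billion: reserves +$58B, deposits +$58B.
Totals: Δreserves = −$24B, Δdeposits = +$6B.
Δrequired reserves = 4% × +$6B = +$0.24B.
Δexcess reserves = Δreserves − Δrequired = −$24B − (+$0.24B) = -$24.24 billion.

-$24.24 billion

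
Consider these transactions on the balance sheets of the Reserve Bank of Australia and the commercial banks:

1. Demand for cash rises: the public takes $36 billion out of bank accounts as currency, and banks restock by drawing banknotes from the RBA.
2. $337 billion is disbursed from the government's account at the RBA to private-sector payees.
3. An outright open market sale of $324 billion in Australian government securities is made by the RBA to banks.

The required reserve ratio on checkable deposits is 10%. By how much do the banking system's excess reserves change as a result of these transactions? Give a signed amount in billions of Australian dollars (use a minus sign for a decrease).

Currency withdrawal $36 billion: reserves −$36B, deposits −$36B.
Government spending $337 billion: reserves +$337B, deposits +$337B.
OMO sale (to banks) $324 billion: reserves −$324B, deposits 0.
Totals: Δreserves = −$23B, Δdeposits = +$301B.
Δrequired reserves = 10% × +$301B = +$30.1B.
Δexcess reserves = Δreserves − Δrequired = −$23B − (+$30.1B) = -$53.1 billion.

-$53.1 billion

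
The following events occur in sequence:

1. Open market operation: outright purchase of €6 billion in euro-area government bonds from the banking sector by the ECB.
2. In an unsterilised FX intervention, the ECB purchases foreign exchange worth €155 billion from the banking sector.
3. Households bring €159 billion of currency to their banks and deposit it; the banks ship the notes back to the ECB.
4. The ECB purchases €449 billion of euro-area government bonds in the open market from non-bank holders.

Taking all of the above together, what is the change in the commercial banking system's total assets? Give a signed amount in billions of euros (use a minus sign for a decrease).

+€608 billion

OMO purchase (from banks) €6 billion: just an asset swap on bank balance sheets → 0.
FX purchase €155 billion: just an asset swap on bank balance sheets → 0.
Currency deposit €159 billion: bank balance sheets expand → +€159B.
Asset purchase (from non-banks) €449 billion: bank balance sheets expand → +€449B.
Net: 0 + 0 + 159 + 449 = +€608 billion.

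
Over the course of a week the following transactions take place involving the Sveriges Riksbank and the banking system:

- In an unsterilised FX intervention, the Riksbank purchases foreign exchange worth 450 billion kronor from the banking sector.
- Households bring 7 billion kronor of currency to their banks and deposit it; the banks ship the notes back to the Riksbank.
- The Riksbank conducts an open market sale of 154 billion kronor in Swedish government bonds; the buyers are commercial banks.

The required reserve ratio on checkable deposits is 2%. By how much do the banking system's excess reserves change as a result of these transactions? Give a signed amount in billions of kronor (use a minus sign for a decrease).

+302.86 billion

FX purchase 450 billion kronor: reserves +450B, deposits 0.
Currency deposit 7 billion kronor: reserves +7B, deposits +7B.
OMO sale (to banks) 154 billion kronor: reserves −154B, deposits 0.
Totals: Δreserves = +303B, Δdeposits = +7B.
Δrequired reserves = 2% × +7B = +0.14B.
Δexcess reserves = Δreserves − Δrequired = +303B − (+0.14B) = +302.86 billion.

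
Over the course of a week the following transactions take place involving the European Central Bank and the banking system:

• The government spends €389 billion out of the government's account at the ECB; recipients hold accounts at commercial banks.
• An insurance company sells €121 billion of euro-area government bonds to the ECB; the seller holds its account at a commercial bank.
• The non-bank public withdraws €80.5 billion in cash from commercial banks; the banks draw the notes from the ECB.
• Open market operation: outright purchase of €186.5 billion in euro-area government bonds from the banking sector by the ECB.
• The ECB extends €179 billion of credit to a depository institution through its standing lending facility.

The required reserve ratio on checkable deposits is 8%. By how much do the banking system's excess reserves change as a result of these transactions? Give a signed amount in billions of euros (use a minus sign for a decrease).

Government spending €389 billion: reserves +€389B, deposits +€389B.
Asset purchase (from non-banks) €121 billion: reserves +€121B, deposits +€121B.
Currency withdrawal €80.5 billion: reserves −€80.5B, deposits −€80.5B.
OMO purchase (from banks) €186.5 billion: reserves +€186.5B, deposits 0.
Discount-window loan €179 billion: reserves +€179B, deposits 0.
Totals: Δreserves = +€795B, Δdeposits = +€429.5B.
Δrequired reserves = 8% × +€429.5B = +€34.36B.
Δexcess reserves = Δreserves − Δrequired = +€795B − (+€34.36B) = +€760.64 billion.

+€760.64 billion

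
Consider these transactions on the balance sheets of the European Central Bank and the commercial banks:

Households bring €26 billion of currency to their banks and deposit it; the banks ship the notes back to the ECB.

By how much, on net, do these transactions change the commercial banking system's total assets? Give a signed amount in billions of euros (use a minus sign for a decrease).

+€26 billion

ECB balance sheet:
  Assets:      no change
  Liabilities: Bank reserves +€26B, Currency in circulation −€26B
Commercial banking system:
  Assets:      Reserves at CB +€26B
  Liabilities: Checkable deposits +€26B
Change in total bank assets = +€26 billion.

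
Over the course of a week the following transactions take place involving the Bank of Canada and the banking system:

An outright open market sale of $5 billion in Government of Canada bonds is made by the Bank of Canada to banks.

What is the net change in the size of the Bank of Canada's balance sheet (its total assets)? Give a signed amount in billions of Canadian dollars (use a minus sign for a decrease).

Bank of Canada balance sheet:
  Assets:      Securities −$5B
  Liabilities: Bank reserves −$5B
Commercial banking system:
  Assets:      Reserves at CB −$5B, Securities +$5B
  Liabilities: no change
Change in total Bank of Canada assets = -$5 billion.

-$5 billion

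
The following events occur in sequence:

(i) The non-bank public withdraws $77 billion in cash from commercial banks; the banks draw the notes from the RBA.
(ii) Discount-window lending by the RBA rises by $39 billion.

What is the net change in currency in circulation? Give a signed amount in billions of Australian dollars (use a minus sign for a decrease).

RBA balance sheet:
  Assets:      Loans to banks +$39B
  Liabilities: Bank reserves −$38B, Currency in circulation +$77B
So the change in currency in circulation is +$77 billion.

+$77 billion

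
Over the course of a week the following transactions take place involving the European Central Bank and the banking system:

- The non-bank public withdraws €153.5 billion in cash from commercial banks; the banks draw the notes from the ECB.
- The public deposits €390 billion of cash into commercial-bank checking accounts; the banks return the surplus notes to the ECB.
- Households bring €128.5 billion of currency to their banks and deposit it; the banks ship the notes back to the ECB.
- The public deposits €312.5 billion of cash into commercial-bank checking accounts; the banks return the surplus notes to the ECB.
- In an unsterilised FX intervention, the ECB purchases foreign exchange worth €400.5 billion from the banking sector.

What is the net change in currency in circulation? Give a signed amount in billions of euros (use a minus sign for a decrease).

-€677.5 billion

ECB balance sheet:
  Assets:      Foreign assets +€400.5B
  Liabilities: Bank reserves +€1078B, Currency in circulation −€677.5B
So the change in currency in circulation is -€677.5 billion.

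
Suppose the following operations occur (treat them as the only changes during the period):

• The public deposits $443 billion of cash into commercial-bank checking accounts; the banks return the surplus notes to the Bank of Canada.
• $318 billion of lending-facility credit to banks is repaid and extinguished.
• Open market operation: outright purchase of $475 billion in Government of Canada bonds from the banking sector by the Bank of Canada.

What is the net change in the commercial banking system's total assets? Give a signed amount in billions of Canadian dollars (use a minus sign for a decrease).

Currency deposit $443 billion: bank balance sheets expand → +$443B.
Discount-window repayment $318 billion: bank balance sheets shrink → −$318B.
OMO purchase (from banks) $475 billion: just an asset swap on bank balance sheets → 0.
Net: 443 − 318 + 0 = +$125 billion.

+$125 billion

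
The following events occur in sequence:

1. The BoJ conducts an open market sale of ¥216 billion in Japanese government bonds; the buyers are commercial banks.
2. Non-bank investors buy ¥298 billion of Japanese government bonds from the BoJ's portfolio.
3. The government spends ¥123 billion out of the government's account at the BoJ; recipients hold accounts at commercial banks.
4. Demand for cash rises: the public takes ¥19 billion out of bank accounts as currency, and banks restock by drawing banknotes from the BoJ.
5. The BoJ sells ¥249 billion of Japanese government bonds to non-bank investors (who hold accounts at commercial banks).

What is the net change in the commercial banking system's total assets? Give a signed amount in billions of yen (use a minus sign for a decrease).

-¥443 billion

OMO sale (to banks) ¥216 billion: just an asset swap on bank balance sheets → 0.
Asset sale (to non-banks) ¥298 billion: bank balance sheets shrink → −¥298B.
Government spending ¥123 billion: bank balance sheets expand → +¥123B.
Currency withdrawal ¥19 billion: bank balance sheets shrink → −¥19B.
Asset sale (to non-banks) ¥249 billion: bank balance sheets shrink → −¥249B.
Net: 0 − 298 + 123 − 19 − 249 = -¥443 billion.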